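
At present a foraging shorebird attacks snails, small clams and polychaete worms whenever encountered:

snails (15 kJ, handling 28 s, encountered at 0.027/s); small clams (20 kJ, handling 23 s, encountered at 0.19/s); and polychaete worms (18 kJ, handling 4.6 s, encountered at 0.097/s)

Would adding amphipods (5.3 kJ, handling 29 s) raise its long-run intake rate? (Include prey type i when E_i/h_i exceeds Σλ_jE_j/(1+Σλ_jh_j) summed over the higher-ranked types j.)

On snails, small clams and polychaete worms alone, R = ΣλE/(1+Σλh) = 5.951/6.572 = 0.9055 kJ/s.
Profitability of amphipods: 5.3/29 = 0.1828 kJ/s.
0.1828 < 0.9055, so adding amphipods would lower the average — exclude it.

No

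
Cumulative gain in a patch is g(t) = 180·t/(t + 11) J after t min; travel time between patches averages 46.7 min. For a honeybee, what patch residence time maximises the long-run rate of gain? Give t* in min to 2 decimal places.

Maximise g(t)/(T+t): set derivative to zero → g'(t)(T+t) = g(t).
g'(t) = 180·11/(t + 11)². Setting 180·11/(t+11)² = 180t/[(t+11)(46.7+t)] gives 11(46.7+t) = t(t+11), so t² = 11×46.7 = 513.7.
t* = √513.7 = 22.66 min.

22.66 min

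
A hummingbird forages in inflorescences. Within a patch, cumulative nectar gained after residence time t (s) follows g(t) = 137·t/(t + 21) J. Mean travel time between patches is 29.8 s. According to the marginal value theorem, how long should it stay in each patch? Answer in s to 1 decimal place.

25.0 s

By the marginal value theorem, leave when the instantaneous gain rate g'(t) equals the habitat-wide average g(t)/(T + t).
g'(t) = 137·21/(t + 21)². Setting 137·21/(t+21)² = 137t/[(t+21)(29.8+t)] gives 21(29.8+t) = t(t+21), so t² = 21×29.8 = 625.8.
t* = √625.8 = 25.02 s.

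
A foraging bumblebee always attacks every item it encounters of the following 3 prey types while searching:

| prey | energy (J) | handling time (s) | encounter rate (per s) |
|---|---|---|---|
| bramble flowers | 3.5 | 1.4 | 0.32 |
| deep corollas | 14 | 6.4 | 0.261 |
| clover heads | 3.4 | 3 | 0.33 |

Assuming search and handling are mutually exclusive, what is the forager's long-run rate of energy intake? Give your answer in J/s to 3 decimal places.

R = (0.32×3.5 + 0.261×14 + 0.33×3.4) / (1 + 0.32×1.4 + 0.261×6.4 + 0.33×3) = 5.896/4.108 = 1.435 J/s.

1.435 J/s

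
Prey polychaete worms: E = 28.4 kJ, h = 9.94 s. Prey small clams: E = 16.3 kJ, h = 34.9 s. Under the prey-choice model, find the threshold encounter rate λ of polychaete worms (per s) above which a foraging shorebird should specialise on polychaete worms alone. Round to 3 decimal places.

0.020 per s

At the threshold, the rate on polychaete worms alone equals the profitability of small clams: λ·28.4/(1 + λ·9.94) = 16.3/34.9 = 0.467.
Rearranging, λ(28.4 − 0.467×9.94) = 0.467, so λ = 0.467/23.76 = 0.01966 per s.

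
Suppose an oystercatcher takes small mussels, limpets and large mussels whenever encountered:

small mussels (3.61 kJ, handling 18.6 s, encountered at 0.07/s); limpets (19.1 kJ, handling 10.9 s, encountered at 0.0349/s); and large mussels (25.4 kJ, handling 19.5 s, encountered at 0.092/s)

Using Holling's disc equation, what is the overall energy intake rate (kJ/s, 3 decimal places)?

Energy encountered per unit search time: 0.07×3.61 + 0.0349×19.1 + 0.092×25.4 = 3.256 kJ/s.
Handling time per unit search time: 0.07×18.6 + 0.0349×10.9 + 0.092×19.5 = 3.476.
Rate = 3.256/(1 + 3.476) = 0.7274 kJ/s.

0.727 kJ/s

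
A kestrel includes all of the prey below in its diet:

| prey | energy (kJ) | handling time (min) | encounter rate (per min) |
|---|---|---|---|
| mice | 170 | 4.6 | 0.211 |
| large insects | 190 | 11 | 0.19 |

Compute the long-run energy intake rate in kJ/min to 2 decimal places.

17.72 kJ/min

R = Σλ_iE_i / (1 + Σλ_ih_i)
Numerator: 0.211×170 + 0.19×190 = 71.97
Denominator: 1 + 0.211×4.6 + 0.19×11 = 4.061
R = 71.97/4.061 = 17.72 kJ/min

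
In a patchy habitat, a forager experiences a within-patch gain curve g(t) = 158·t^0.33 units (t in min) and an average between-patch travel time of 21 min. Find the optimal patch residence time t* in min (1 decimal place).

10.3 min

Maximise g(t)/(T+t): set derivative to zero → g'(t)(T+t) = g(t).
g'(t) = 0.33·158·t^-0.67. Setting 0.33·158·t^-0.67 = 158·t^0.33/(21+t) gives 0.33(21+t) = t, so 0.67·t = 0.33×21.
t* = 0.33×21/0.67 = 10.34 min.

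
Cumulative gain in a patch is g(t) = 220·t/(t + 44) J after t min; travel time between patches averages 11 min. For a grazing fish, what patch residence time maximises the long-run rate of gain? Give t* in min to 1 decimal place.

Maximise g(t)/(T+t): set derivative to zero → g'(t)(T+t) = g(t).
g'(t) = 220·44/(t + 44)². Setting 220·44/(t+44)² = 220t/[(t+44)(11+t)] gives 44(11+t) = t(t+44), so t² = 44×11 = 484.
t* = √484 = 22 min.

22.0 min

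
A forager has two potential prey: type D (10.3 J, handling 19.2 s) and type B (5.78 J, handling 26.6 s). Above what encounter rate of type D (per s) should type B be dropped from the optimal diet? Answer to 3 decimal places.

At the threshold, the rate on type D alone equals the profitability of type B: λ·10.3/(1 + λ·19.2) = 5.78/26.6 = 0.2173.
Rearranging, λ(10.3 − 0.2173×19.2) = 0.2173, so λ = 0.2173/6.128 = 0.03546 per s.

0.035 per s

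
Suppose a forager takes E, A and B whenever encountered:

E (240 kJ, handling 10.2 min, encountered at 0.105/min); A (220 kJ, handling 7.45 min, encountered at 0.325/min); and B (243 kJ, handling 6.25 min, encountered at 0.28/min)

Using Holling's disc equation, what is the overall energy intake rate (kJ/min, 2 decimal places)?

Energy encountered per unit search time: 0.105×240 + 0.325×220 + 0.28×243 = 164.7 kJ/min.
Handling time per unit search time: 0.105×10.2 + 0.325×7.45 + 0.28×6.25 = 5.242.
Rate = 164.7/(1 + 5.242) = 26.39 kJ/min.

26.39 kJ/min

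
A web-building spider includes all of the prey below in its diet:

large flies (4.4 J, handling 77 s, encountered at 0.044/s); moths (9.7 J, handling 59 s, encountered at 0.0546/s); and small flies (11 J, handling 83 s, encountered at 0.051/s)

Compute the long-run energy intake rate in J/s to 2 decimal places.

R = (0.044×4.4 + 0.0546×9.7 + 0.051×11) / (1 + 0.044×77 + 0.0546×59 + 0.051×83) = 1.284/11.84 = 0.1084 J/s.

0.11 J/s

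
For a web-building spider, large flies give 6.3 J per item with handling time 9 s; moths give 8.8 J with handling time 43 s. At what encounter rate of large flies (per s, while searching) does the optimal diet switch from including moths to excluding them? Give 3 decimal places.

The zero-one rule: include moths iff E₂/h₂ > λE₁/(1+λh₁). Equality gives the switch point.
λE₁h₂ = E₂ + λE₂h₁ ⇒ λ = E₂/(E₁h₂ − E₂h₁) = 8.8/(270.9 − 79.2) = 0.04591 per s.

0.046 per s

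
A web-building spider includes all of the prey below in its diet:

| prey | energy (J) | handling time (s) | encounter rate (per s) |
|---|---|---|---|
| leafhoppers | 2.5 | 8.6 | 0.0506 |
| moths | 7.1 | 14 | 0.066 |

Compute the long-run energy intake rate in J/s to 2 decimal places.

Energy encountered per unit search time: 0.0506×2.5 + 0.066×7.1 = 0.5951 J/s.
Handling time per unit search time: 0.0506×8.6 + 0.066×14 = 1.359.
Rate = 0.5951/(1 + 1.359) = 0.2523 J/s.

0.25 J/s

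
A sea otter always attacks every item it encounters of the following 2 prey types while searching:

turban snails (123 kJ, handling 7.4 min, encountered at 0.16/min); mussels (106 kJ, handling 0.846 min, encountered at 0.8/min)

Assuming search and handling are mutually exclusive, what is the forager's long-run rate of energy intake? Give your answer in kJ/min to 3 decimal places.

R = Σλ_iE_i / (1 + Σλ_ih_i)
Numerator: 0.16×123 + 0.8×106 = 104.5
Denominator: 1 + 0.16×7.4 + 0.8×0.846 = 2.861
R = 104.5/2.861 = 36.52 kJ/min

36.521 kJ/min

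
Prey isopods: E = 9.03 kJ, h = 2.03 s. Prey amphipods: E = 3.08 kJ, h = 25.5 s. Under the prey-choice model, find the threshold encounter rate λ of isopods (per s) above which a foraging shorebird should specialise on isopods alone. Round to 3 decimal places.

0.014 per s

The zero-one rule: include amphipods iff E₂/h₂ > λE₁/(1+λh₁). Equality gives the switch point.
λE₁h₂ = E₂ + λE₂h₁ ⇒ λ = E₂/(E₁h₂ − E₂h₁) = 3.08/(230.3 − 6.252) = 0.01375 per s.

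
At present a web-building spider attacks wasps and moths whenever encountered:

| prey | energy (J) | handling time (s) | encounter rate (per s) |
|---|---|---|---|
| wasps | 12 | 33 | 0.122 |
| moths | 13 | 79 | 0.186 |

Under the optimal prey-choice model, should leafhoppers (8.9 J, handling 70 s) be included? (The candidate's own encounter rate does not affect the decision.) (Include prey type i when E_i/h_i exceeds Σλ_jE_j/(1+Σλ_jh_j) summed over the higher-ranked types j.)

On wasps and moths alone, R = ΣλE/(1+Σλh) = 3.882/19.72 = 0.1969 J/s.
leafhoppers: E/h = 8.9/70 = 0.1271 J/s.
Since 0.1271 < R, time spent handling leafhoppers is better spent searching.

No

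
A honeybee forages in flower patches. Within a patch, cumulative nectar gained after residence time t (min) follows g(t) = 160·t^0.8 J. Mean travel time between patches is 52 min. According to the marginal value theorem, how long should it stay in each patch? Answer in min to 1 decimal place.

Optimal t* satisfies g'(t*) = g(t*)/(T + t*).
g'(t) = 0.8·160·t^-0.2. Setting 0.8·160·t^-0.2 = 160·t^0.8/(52+t) gives 0.8(52+t) = t, so 0.20·t = 0.8×52.
t* = 0.8×52/0.20 = 208 min.

208.0 min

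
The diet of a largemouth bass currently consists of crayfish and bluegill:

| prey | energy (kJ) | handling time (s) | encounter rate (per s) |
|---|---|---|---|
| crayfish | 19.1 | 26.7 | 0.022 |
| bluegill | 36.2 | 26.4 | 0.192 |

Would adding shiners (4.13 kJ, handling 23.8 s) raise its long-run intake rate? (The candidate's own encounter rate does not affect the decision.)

No

Intake rate on the current diet: R = (0.022×19.1 + 0.192×36.2) / (1 + 0.022×26.7 + 0.192×26.4) = 7.371/6.656 = 1.107 kJ/s.
shiners: E/h = 4.13/23.8 = 0.1735 kJ/s.
0.1735 < 1.107, so adding shiners would lower the average — exclude it.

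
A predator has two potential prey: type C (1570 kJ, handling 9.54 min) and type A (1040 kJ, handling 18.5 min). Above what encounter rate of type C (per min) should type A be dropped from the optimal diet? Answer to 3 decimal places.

At the threshold, the rate on type C alone equals the profitability of type A: λ·1570/(1 + λ·9.54) = 1040/18.5 = 56.22.
Rearranging, λ(1570 − 56.22×9.54) = 56.22, so λ = 56.22/1034 = 0.05438 per min.

0.054 per min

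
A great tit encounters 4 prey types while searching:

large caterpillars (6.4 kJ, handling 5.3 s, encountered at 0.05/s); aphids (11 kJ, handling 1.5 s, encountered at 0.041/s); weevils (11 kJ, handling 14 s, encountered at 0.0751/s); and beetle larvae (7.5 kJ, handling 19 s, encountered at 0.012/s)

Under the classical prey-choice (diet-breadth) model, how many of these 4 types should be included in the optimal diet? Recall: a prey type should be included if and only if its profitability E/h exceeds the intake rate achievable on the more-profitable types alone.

3

Profitabilities (E/h, kJ/s): aphids 7.33, large caterpillars 1.21, weevils 0.786, beetle larvae 0.395. Add prey in this order while the next type's profitability exceeds the intake rate on those already taken.
Rate on top 1: 0.4249. large caterpillars: 1.21 > 0.4249 → include.
Rate on top 2: 0.5812. weevils: 0.786 > 0.5812 → include.
Rate on top 3: 0.6716. beetle larvae: 0.395 < 0.6716 → exclude; stop.
Optimal diet: aphids, large caterpillars, weevils — 3 of 4 types.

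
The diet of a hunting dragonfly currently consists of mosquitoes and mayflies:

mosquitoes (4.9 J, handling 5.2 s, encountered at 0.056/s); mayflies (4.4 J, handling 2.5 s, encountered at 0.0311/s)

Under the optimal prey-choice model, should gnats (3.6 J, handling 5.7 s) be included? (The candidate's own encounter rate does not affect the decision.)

Yes

Current rate: (0.056×4.9 + 0.0311×4.4)/(1 + 0.056×5.2 + 0.0311×2.5) = 0.3004 J/s.
Profitability of gnats: 3.6/5.7 = 0.6316 J/s.
Since 0.6316 > R, including gnats increases the long-run rate.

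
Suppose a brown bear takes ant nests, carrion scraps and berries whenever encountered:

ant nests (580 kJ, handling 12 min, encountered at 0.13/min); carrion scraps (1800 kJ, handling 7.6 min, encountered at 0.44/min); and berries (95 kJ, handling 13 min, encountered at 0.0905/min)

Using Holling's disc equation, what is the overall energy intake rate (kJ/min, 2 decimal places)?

123.72 kJ/min

Energy encountered per unit search time: 0.13×580 + 0.44×1800 + 0.0905×95 = 876 kJ/min.
Handling time per unit search time: 0.13×12 + 0.44×7.6 + 0.0905×13 = 6.08.
Rate = 876/(1 + 6.08) = 123.7 kJ/min.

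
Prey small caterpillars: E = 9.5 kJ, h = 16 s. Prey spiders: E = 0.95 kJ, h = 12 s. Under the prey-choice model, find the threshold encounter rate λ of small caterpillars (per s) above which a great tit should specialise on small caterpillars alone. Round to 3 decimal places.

0.010 per s

Drop spiders once their profitability E₂/h₂ falls below the rate achievable on small caterpillars alone: E₂/h₂ = λE₁/(1 + λh₁).
Solve for λ: λE₁h₂ = E₂(1 + λh₁) → λ(E₁h₂ − E₂h₁) = E₂ → λ = E₂/(E₁h₂ − E₂h₁).
λ = 0.95/(9.5×12 − 0.95×16) = 0.95/98.8 = 0.009615 per s.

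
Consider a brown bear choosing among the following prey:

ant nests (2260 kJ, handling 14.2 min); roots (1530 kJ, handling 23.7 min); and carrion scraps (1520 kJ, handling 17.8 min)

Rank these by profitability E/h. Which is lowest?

roots

In descending order of E/h:
ant nests: 2260/14.2 = 159 kJ/min
carrion scraps: 1520/17.8 = 85.4 kJ/min
roots: 1530/23.7 = 64.6 kJ/min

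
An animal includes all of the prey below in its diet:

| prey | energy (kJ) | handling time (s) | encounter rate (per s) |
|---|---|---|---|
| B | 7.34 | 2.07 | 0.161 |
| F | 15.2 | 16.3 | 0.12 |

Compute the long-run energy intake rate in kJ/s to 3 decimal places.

0.914 kJ/s

R = (0.161×7.34 + 0.12×15.2) / (1 + 0.161×2.07 + 0.12×16.3) = 3.006/3.289 = 0.9138 kJ/s.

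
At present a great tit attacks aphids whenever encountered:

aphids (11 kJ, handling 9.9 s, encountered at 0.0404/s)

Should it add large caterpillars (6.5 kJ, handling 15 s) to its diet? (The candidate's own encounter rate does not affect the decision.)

Current rate: (0.0404×11)/(1 + 0.0404×9.9) = 0.3174 kJ/s.
large caterpillars: E/h = 6.5/15 = 0.4333 kJ/s.
0.4333 > 0.3174, so adding large caterpillars raises the average — include it.

Yes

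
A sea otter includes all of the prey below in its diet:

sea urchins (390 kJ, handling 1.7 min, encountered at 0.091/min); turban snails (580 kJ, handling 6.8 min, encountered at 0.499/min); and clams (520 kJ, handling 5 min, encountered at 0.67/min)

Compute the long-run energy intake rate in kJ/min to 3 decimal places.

85.252 kJ/min

R = Σλ_iE_i / (1 + Σλ_ih_i)
Numerator: 0.091×390 + 0.499×580 + 0.67×520 = 673.3
Denominator: 1 + 0.091×1.7 + 0.499×6.8 + 0.67×5 = 7.898
R = 673.3/7.898 = 85.25 kJ/min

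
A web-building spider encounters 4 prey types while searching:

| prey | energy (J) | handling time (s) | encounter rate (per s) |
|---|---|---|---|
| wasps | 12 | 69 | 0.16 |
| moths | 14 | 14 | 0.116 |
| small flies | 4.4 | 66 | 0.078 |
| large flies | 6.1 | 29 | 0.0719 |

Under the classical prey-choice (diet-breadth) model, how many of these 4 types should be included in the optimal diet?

Profitabilities (E/h, J/s): moths 1, large flies 0.21, wasps 0.174, small flies 0.0667. Add prey in this order while the next type's profitability exceeds the intake rate on those already taken.
Rate on top 1: 0.6189. large flies: 0.21 < 0.6189 → exclude; stop.
Optimal diet: moths — 1 of 4 types.

1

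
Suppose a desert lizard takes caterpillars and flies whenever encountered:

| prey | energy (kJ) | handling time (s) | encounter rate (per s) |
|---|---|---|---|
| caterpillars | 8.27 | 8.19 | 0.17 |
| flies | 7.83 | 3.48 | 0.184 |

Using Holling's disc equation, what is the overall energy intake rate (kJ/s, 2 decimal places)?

R = Σλ_iE_i / (1 + Σλ_ih_i)
Numerator: 0.17×8.27 + 0.184×7.83 = 2.847
Denominator: 1 + 0.17×8.19 + 0.184×3.48 = 3.033
R = 2.847/3.033 = 0.9387 kJ/s

0.94 kJ/s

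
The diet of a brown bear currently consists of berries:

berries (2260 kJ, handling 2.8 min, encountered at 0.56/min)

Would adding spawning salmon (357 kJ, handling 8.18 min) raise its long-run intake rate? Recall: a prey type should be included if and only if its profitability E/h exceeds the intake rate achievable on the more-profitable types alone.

No

Current rate: (0.56×2260)/(1 + 0.56×2.8) = 492.8 kJ/min.
spawning salmon: E/h = 357/8.18 = 43.64 kJ/min.
Since 43.64 < R, time spent handling spawning salmon is better spent searching.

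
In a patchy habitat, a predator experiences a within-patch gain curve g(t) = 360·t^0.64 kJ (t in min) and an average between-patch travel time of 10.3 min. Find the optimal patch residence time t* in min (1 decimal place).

18.3 min

Maximise g(t)/(T+t): set derivative to zero → g'(t)(T+t) = g(t).
g'(t) = 0.64·360·t^-0.36. Setting 0.64·360·t^-0.36 = 360·t^0.64/(10.3+t) gives 0.64(10.3+t) = t, so 0.36·t = 0.64×10.3.
t* = 0.64×10.3/0.36 = 18.31 min.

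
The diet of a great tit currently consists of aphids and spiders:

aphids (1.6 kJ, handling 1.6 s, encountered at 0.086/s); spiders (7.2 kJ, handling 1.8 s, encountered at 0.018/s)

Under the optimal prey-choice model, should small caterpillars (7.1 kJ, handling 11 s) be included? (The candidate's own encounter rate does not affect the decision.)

Yes

On aphids and spiders alone, R = ΣλE/(1+Σλh) = 0.2672/1.17 = 0.2284 kJ/s.
small caterpillars: E/h = 7.1/11 = 0.6455 kJ/s.
Since 0.6455 > R, including small caterpillars increases the long-run rate.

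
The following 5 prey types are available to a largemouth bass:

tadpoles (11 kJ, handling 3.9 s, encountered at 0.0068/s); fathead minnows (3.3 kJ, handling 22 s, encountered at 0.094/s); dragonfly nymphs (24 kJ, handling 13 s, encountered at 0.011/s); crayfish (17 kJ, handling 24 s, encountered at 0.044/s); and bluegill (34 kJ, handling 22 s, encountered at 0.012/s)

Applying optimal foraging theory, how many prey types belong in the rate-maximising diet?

E/h in descending order: tadpoles 2.82, dragonfly nymphs 1.85, bluegill 1.55, crayfish 0.708, fathead minnows 0.15 kJ/s. The optimal diet is the largest prefix of this list for which every included type satisfies E_i/h_i > R on the types above it.
Rate on top 1: 0.07287. dragonfly nymphs: 1.85 > 0.07287 → include.
Rate on top 2: 0.2897. bluegill: 1.55 > 0.2897 → include.
Rate on top 3: 0.521. crayfish: 0.708 > 0.521 → include.
Rate on top 4: 0.6004. fathead minnows: 0.15 < 0.6004 → exclude; stop.
Optimal diet: tadpoles, dragonfly nymphs, bluegill, crayfish — 4 of 5 types.

4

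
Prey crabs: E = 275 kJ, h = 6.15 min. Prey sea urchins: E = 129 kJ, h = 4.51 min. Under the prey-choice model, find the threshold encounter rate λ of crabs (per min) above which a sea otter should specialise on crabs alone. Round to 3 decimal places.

0.289 per min

The zero-one rule: include sea urchins iff E₂/h₂ > λE₁/(1+λh₁). Equality gives the switch point.
λE₁h₂ = E₂ + λE₂h₁ ⇒ λ = E₂/(E₁h₂ − E₂h₁) = 129/(1240 − 793.4) = 0.2887 per min.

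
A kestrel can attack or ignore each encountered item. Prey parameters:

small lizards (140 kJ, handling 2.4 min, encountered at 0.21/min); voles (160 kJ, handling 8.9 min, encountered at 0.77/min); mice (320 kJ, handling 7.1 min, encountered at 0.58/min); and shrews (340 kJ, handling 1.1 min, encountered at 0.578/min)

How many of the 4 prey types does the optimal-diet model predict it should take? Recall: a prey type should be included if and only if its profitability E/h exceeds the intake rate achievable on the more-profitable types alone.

Rank by E/h (kJ/min): shrews 309, small lizards 58.3, mice 45.1, voles 18. Include each in turn until the next type's E/h falls below the running intake rate.
Rate on top 1: 120.1. small lizards: 58.3 < 120.1 → exclude; stop.
Optimal diet: shrews — 1 of 4 types.

1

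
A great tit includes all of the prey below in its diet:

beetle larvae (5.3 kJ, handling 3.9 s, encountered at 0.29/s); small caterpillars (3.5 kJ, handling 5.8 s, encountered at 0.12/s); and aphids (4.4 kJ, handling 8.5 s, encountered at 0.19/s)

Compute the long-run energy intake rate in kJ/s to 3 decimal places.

0.629 kJ/s

R = Σλ_iE_i / (1 + Σλ_ih_i)
Numerator: 0.29×5.3 + 0.12×3.5 + 0.19×4.4 = 2.793
Denominator: 1 + 0.29×3.9 + 0.12×5.8 + 0.19×8.5 = 4.442
R = 2.793/4.442 = 0.6288 kJ/s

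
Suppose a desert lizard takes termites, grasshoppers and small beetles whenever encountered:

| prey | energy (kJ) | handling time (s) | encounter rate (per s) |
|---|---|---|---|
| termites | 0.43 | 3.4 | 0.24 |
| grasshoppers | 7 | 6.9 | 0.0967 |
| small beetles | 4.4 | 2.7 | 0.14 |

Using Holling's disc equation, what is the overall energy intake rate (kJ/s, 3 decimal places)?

0.488 kJ/s

Energy encountered per unit search time: 0.24×0.43 + 0.0967×7 + 0.14×4.4 = 1.396 kJ/s.
Handling time per unit search time: 0.24×3.4 + 0.0967×6.9 + 0.14×2.7 = 1.861.
Rate = 1.396/(1 + 1.861) = 0.4879 kJ/s.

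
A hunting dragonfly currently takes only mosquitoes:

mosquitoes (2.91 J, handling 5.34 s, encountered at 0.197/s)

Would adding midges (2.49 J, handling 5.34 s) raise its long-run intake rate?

Current rate: (0.197×2.91)/(1 + 0.197×5.34) = 0.2794 J/s.
midges: E/h = 2.49/5.34 = 0.4663 J/s.
Since 0.4663 > R, including midges increases the long-run rate.

Yes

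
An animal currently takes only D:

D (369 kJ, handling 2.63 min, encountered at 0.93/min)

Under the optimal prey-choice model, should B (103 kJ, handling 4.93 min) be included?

On D alone, R = ΣλE/(1+Σλh) = 343.2/3.446 = 99.59 kJ/min.
Profitability of B: 103/4.93 = 20.89 kJ/min.
Since 20.89 < R, time spent handling B is better spent searching.

No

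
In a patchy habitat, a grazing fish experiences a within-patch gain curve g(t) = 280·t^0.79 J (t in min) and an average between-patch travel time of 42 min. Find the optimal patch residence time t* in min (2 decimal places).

158.00 min

Optimal t* satisfies g'(t*) = g(t*)/(T + t*).
g'(t) = 0.79·280·t^-0.21. Setting 0.79·280·t^-0.21 = 280·t^0.79/(42+t) gives 0.79(42+t) = t, so 0.21·t = 0.79×42.
t* = 0.79×42/0.21 = 158 min.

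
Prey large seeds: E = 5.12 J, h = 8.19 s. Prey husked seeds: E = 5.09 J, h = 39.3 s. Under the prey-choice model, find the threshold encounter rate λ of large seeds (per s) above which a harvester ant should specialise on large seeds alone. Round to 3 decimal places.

The zero-one rule: include husked seeds iff E₂/h₂ > λE₁/(1+λh₁). Equality gives the switch point.
λE₁h₂ = E₂ + λE₂h₁ ⇒ λ = E₂/(E₁h₂ − E₂h₁) = 5.09/(201.2 − 41.69) = 0.03191 per s.

0.032 per s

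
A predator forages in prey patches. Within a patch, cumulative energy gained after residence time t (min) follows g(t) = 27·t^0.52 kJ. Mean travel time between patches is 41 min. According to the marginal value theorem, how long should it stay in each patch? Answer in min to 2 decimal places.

Maximise g(t)/(T+t): set derivative to zero → g'(t)(T+t) = g(t).
g'(t) = 0.52·27·t^-0.48. Setting 0.52·27·t^-0.48 = 27·t^0.52/(41+t) gives 0.52(41+t) = t, so 0.48·t = 0.52×41.
t* = 0.52×41/0.48 = 44.42 min.

44.42 min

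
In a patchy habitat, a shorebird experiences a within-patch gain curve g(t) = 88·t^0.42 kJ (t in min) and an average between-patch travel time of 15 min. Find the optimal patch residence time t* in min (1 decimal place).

10.9 min

By the marginal value theorem, leave when the instantaneous gain rate g'(t) equals the habitat-wide average g(t)/(T + t).
g'(t) = 0.42·88·t^-0.58. Setting 0.42·88·t^-0.58 = 88·t^0.42/(15+t) gives 0.42(15+t) = t, so 0.58·t = 0.42×15.
t* = 0.42×15/0.58 = 10.86 min.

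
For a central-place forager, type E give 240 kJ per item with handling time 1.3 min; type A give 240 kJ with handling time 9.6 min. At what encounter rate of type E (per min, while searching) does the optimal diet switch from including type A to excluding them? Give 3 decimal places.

0.120 per min

Drop type A once their profitability E₂/h₂ falls below the rate achievable on type E alone: E₂/h₂ = λE₁/(1 + λh₁).
Solve for λ: λE₁h₂ = E₂(1 + λh₁) → λ(E₁h₂ − E₂h₁) = E₂ → λ = E₂/(E₁h₂ − E₂h₁).
λ = 240/(240×9.6 − 240×1.3) = 240/1992 = 0.1205 per min.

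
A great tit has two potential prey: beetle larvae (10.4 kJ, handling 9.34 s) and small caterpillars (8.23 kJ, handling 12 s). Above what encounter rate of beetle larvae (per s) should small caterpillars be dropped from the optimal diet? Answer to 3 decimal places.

0.172 per s

The zero-one rule: include small caterpillars iff E₂/h₂ > λE₁/(1+λh₁). Equality gives the switch point.
λE₁h₂ = E₂ + λE₂h₁ ⇒ λ = E₂/(E₁h₂ − E₂h₁) = 8.23/(124.8 − 76.87) = 0.1717 per s.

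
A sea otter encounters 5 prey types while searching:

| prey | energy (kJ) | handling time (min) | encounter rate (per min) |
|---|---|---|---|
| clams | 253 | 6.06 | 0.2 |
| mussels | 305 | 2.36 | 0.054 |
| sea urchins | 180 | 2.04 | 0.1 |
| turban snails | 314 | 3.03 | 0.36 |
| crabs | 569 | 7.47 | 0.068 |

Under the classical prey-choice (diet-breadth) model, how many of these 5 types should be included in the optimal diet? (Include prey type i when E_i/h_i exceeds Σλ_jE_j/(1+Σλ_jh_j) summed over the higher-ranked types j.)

Profitabilities (E/h, kJ/min): mussels 129, turban snails 104, sea urchins 88.2, crabs 76.2, clams 41.7. Add prey in this order while the next type's profitability exceeds the intake rate on those already taken.
Rate on top 1: 14.61. turban snails: 104 > 14.61 → include.
Rate on top 2: 58.38. sea urchins: 88.2 > 58.38 → include.
Rate on top 3: 60.9. crabs: 76.2 > 60.9 → include.
Rate on top 4: 63.55. clams: 41.7 < 63.55 → exclude; stop.
Optimal diet: mussels, turban snails, sea urchins, crabs — 4 of 5 types.

4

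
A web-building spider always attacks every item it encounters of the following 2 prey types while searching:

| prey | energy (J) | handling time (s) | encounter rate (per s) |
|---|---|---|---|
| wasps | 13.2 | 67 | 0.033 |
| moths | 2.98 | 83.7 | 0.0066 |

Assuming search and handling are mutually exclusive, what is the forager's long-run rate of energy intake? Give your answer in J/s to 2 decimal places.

0.12 J/s

Energy encountered per unit search time: 0.033×13.2 + 0.0066×2.98 = 0.4553 J/s.
Handling time per unit search time: 0.033×67 + 0.0066×83.7 = 2.763.
Rate = 0.4553/(1 + 2.763) = 0.121 J/s.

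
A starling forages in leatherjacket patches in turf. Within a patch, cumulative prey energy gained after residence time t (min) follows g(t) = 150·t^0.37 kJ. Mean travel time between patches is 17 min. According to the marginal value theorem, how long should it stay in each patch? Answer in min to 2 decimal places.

9.98 min

Optimal t* satisfies g'(t*) = g(t*)/(T + t*).
g'(t) = 0.37·150·t^-0.63. Setting 0.37·150·t^-0.63 = 150·t^0.37/(17+t) gives 0.37(17+t) = t, so 0.63·t = 0.37×17.
t* = 0.37×17/0.63 = 9.984 min.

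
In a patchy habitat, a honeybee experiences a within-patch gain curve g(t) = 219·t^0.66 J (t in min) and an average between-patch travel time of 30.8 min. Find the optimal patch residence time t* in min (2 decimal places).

By the marginal value theorem, leave when the instantaneous gain rate g'(t) equals the habitat-wide average g(t)/(T + t).
g'(t) = 0.66·219·t^-0.34. Setting 0.66·219·t^-0.34 = 219·t^0.66/(30.8+t) gives 0.66(30.8+t) = t, so 0.34·t = 0.66×30.8.
t* = 0.66×30.8/0.34 = 59.79 min.

59.79 min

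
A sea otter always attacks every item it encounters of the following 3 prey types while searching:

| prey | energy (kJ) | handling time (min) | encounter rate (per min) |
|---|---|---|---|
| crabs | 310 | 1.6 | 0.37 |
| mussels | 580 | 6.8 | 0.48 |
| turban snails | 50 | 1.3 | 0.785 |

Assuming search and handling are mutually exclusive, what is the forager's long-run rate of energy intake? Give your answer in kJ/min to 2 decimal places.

73.57 kJ/min

R = (0.37×310 + 0.48×580 + 0.785×50) / (1 + 0.37×1.6 + 0.48×6.8 + 0.785×1.3) = 432.3/5.877 = 73.57 kJ/min.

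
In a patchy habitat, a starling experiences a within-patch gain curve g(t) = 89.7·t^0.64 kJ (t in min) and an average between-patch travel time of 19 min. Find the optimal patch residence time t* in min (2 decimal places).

By the marginal value theorem, leave when the instantaneous gain rate g'(t) equals the habitat-wide average g(t)/(T + t).
g'(t) = 0.64·89.7·t^-0.36. Setting 0.64·89.7·t^-0.36 = 89.7·t^0.64/(19+t) gives 0.64(19+t) = t, so 0.36·t = 0.64×19.
t* = 0.64×19/0.36 = 33.78 min.

33.78 min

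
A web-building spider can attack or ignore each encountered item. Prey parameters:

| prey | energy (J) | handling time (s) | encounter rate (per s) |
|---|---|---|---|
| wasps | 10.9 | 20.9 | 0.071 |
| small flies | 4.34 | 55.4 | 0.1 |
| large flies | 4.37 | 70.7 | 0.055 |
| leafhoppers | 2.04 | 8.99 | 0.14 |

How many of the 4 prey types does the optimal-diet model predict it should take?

1

Rank by E/h (J/s): wasps 0.522, leafhoppers 0.227, small flies 0.0783, large flies 0.0618. Include each in turn until the next type's E/h falls below the running intake rate.
Rate on top 1: 0.3116. leafhoppers: 0.227 < 0.3116 → exclude; stop.
Optimal diet: wasps — 1 of 4 types.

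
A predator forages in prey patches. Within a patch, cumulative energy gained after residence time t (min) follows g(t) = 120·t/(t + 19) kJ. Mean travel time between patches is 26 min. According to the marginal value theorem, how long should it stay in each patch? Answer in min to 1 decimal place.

By the marginal value theorem, leave when the instantaneous gain rate g'(t) equals the habitat-wide average g(t)/(T + t).
g'(t) = 120·19/(t + 19)². Setting 120·19/(t+19)² = 120t/[(t+19)(26+t)] gives 19(26+t) = t(t+19), so t² = 19×26 = 494.
t* = √494 = 22.23 min.

22.2 min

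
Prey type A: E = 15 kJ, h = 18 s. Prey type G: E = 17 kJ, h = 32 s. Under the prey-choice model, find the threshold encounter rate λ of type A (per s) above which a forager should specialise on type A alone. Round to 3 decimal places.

At the threshold, the rate on type A alone equals the profitability of type G: λ·15/(1 + λ·18) = 17/32 = 0.5312.
Rearranging, λ(15 − 0.5312×18) = 0.5312, so λ = 0.5312/5.438 = 0.0977 per s.

0.098 per s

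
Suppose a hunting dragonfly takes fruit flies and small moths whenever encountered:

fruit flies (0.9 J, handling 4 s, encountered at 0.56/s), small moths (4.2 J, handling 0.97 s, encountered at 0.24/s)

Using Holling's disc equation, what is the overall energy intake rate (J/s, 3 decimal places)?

0.435 J/s

R = (0.56×0.9 + 0.24×4.2) / (1 + 0.56×4 + 0.24×0.97) = 1.512/3.473 = 0.4354 J/s.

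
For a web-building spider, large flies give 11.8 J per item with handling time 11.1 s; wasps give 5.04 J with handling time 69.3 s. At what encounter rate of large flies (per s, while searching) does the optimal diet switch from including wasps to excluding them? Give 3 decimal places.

0.007 per s

The zero-one rule: include wasps iff E₂/h₂ > λE₁/(1+λh₁). Equality gives the switch point.
λE₁h₂ = E₂ + λE₂h₁ ⇒ λ = E₂/(E₁h₂ − E₂h₁) = 5.04/(817.7 − 55.94) = 0.006616 per s.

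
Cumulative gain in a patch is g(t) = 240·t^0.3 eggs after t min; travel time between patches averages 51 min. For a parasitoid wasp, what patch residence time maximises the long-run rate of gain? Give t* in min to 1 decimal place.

21.9 min

By the marginal value theorem, leave when the instantaneous gain rate g'(t) equals the habitat-wide average g(t)/(T + t).
g'(t) = 0.3·240·t^-0.7. Setting 0.3·240·t^-0.7 = 240·t^0.3/(51+t) gives 0.3(51+t) = t, so 0.70·t = 0.3×51.
t* = 0.3×51/0.70 = 21.86 min.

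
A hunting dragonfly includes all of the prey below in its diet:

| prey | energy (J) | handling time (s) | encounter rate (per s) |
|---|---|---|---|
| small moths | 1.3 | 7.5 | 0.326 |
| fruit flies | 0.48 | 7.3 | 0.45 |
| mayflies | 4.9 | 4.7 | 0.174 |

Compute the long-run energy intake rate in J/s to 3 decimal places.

0.198 J/s

R = (0.326×1.3 + 0.45×0.48 + 0.174×4.9) / (1 + 0.326×7.5 + 0.45×7.3 + 0.174×4.7) = 1.492/7.548 = 0.1977 J/s.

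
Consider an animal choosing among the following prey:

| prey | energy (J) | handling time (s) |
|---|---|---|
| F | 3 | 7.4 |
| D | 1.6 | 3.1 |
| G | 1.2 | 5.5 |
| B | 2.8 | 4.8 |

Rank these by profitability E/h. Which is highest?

B

In descending order of E/h:
B: 2.8/4.8 = 0.583 J/s
D: 1.6/3.1 = 0.516 J/s
F: 3/7.4 = 0.405 J/s
G: 1.2/5.5 = 0.218 J/s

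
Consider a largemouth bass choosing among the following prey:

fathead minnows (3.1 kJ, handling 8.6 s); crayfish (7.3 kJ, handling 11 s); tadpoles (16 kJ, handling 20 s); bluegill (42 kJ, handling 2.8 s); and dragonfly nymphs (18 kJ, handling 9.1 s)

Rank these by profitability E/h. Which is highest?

Profitability E/h (kJ/s): fathead minnows = 3.1/8.6 = 0.36, crayfish = 7.3/11 = 0.664, tadpoles = 16/20 = 0.8, bluegill = 42/2.8 = 15, dragonfly nymphs = 18/9.1 = 1.98.
Ranked: bluegill > dragonfly nymphs > tadpoles > crayfish > fathead minnows.

bluegill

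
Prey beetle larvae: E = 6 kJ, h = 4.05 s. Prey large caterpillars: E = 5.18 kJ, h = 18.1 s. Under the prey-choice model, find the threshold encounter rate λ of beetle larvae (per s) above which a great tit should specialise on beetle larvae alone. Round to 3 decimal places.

0.059 per s

Drop large caterpillars once their profitability E₂/h₂ falls below the rate achievable on beetle larvae alone: E₂/h₂ = λE₁/(1 + λh₁).
Solve for λ: λE₁h₂ = E₂(1 + λh₁) → λ(E₁h₂ − E₂h₁) = E₂ → λ = E₂/(E₁h₂ − E₂h₁).
λ = 5.18/(6×18.1 − 5.18×4.05) = 5.18/87.62 = 0.05912 per s.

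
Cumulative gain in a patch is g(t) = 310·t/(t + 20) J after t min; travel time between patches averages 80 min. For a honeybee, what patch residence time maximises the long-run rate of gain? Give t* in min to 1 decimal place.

40.0 min

By the marginal value theorem, leave when the instantaneous gain rate g'(t) equals the habitat-wide average g(t)/(T + t).
g'(t) = 310·20/(t + 20)². Setting 310·20/(t+20)² = 310t/[(t+20)(80+t)] gives 20(80+t) = t(t+20), so t² = 20×80 = 1600.
t* = √1600 = 40 min.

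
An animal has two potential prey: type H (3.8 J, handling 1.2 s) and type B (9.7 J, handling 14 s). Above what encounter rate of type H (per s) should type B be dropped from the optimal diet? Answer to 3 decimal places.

The zero-one rule: include type B iff E₂/h₂ > λE₁/(1+λh₁). Equality gives the switch point.
λE₁h₂ = E₂ + λE₂h₁ ⇒ λ = E₂/(E₁h₂ − E₂h₁) = 9.7/(53.2 − 11.64) = 0.2334 per s.

0.233 per s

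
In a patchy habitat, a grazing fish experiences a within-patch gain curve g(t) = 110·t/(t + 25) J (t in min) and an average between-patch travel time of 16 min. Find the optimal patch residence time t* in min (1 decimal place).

Optimal t* satisfies g'(t*) = g(t*)/(T + t*).
g'(t) = 110·25/(t + 25)². Setting 110·25/(t+25)² = 110t/[(t+25)(16+t)] gives 25(16+t) = t(t+25), so t² = 25×16 = 400.
t* = √400 = 20 min.

20.0 min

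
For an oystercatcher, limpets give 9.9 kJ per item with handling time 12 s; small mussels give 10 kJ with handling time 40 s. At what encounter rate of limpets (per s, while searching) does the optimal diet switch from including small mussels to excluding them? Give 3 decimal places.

Drop small mussels once their profitability E₂/h₂ falls below the rate achievable on limpets alone: E₂/h₂ = λE₁/(1 + λh₁).
Solve for λ: λE₁h₂ = E₂(1 + λh₁) → λ(E₁h₂ − E₂h₁) = E₂ → λ = E₂/(E₁h₂ − E₂h₁).
λ = 10/(9.9×40 − 10×12) = 10/276 = 0.03623 per s.

0.036 per s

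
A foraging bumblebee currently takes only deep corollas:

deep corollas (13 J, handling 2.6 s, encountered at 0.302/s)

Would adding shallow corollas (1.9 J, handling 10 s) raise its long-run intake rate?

No

Intake rate on the current diet: R = (0.302×13) / (1 + 0.302×2.6) = 3.926/1.785 = 2.199 J/s.
Profitability of shallow corollas: 1.9/10 = 0.19 J/s.
0.19 < 2.199, so adding shallow corollas would lower the average — exclude it.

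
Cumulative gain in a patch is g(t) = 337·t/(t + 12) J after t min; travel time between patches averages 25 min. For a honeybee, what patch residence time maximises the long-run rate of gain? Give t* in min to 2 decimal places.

Maximise g(t)/(T+t): set derivative to zero → g'(t)(T+t) = g(t).
g'(t) = 337·12/(t + 12)². Setting 337·12/(t+12)² = 337t/[(t+12)(25+t)] gives 12(25+t) = t(t+12), so t² = 12×25 = 300.
t* = √300 = 17.32 min.

17.32 min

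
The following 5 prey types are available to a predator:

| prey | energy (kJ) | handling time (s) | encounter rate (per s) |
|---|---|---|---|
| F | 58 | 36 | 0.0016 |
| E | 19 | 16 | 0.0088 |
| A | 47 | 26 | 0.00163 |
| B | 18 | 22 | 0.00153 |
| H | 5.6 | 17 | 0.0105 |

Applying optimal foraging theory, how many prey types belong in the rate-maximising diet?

5

E/h in descending order: A 1.81, F 1.61, E 1.19, B 0.818, H 0.329 kJ/s. The optimal diet is the largest prefix of this list for which every included type satisfies E_i/h_i > R on the types above it.
Rate on top 1: 0.0735. F: 1.61 > 0.0735 → include.
Rate on top 2: 0.154. E: 1.19 > 0.154 → include.
Rate on top 3: 0.2713. B: 0.818 > 0.2713 → include.
Rate on top 4: 0.2857. H: 0.329 > 0.2857 → include.
Optimal diet: A, F, E, B, H — 5 of 5 types.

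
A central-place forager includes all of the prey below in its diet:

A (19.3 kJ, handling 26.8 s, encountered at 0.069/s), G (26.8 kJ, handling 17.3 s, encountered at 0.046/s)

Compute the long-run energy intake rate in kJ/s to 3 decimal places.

R = Σλ_iE_i / (1 + Σλ_ih_i)
Numerator: 0.069×19.3 + 0.046×26.8 = 2.565
Denominator: 1 + 0.069×26.8 + 0.046×17.3 = 3.645
R = 2.565/3.645 = 0.7036 kJ/s

0.704 kJ/s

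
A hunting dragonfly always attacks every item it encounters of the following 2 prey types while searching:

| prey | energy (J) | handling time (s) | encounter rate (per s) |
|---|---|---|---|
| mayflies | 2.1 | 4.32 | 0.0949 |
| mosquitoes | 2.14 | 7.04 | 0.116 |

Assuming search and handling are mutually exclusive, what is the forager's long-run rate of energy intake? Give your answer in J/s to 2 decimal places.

R = (0.0949×2.1 + 0.116×2.14) / (1 + 0.0949×4.32 + 0.116×7.04) = 0.4475/2.227 = 0.201 J/s.

0.20 J/s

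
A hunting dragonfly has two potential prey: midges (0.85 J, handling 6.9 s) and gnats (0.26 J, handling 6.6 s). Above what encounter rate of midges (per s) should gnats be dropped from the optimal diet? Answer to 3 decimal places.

At the threshold, the rate on midges alone equals the profitability of gnats: λ·0.85/(1 + λ·6.9) = 0.26/6.6 = 0.03939.
Rearranging, λ(0.85 − 0.03939×6.9) = 0.03939, so λ = 0.03939/0.5782 = 0.06813 per s.

0.068 per s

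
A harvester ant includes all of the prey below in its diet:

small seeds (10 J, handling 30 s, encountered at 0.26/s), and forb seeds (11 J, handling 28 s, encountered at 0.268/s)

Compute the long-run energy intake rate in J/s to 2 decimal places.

Energy encountered per unit search time: 0.26×10 + 0.268×11 = 5.548 J/s.
Handling time per unit search time: 0.26×30 + 0.268×28 = 15.3.
Rate = 5.548/(1 + 15.3) = 0.3403 J/s.

0.34 J/s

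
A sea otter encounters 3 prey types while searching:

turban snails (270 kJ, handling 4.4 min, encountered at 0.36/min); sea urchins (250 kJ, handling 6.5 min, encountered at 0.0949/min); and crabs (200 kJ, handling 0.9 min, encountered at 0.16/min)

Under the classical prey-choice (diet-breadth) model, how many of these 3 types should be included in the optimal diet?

E/h in descending order: crabs 222, turban snails 61.4, sea urchins 38.5 kJ/min. The optimal diet is the largest prefix of this list for which every included type satisfies E_i/h_i > R on the types above it.
Rate on top 1: 27.97. turban snails: 61.4 > 27.97 → include.
Rate on top 2: 47.36. sea urchins: 38.5 < 47.36 → exclude; stop.
Optimal diet: crabs, turban snails — 2 of 3 types.

2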